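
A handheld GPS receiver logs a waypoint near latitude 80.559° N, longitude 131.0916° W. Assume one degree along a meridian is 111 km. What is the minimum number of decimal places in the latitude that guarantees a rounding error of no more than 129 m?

3 decimal places

One degree of latitude covers 111000 m.
With N decimal places the half-ulp bound is 0.5·10⁻ᴺ°, or 0.5·10⁻ᴺ × 111000 m on the ground.
Setting 55500 × 10⁻ᴺ ≤ 129 gives 10ᴺ ≥ 430.2, i.e. N ≥ 2.63.
So 3 decimal places suffice (55.5 m); 2 would allow up to 555 m.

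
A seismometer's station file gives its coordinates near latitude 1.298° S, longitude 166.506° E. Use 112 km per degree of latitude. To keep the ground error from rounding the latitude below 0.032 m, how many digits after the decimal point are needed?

One degree of latitude covers 112000 m.
With N decimal places the half-ulp bound is 0.5·10⁻ᴺ°, or 0.5·10⁻ᴺ × 112000 m on the ground.
Need 0.5 × 112000 × 10⁻ᴺ ≤ 0.032 → 10⁻ᴺ ≤ 5.714e-07, so N ≥ 6.24.
At 6 places the error can reach 0.056 m, but 7 places keeps it to 0.0056 m.

7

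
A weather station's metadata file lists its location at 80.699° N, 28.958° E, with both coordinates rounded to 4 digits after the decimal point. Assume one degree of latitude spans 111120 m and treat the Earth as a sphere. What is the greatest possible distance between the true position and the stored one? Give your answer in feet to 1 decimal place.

Rounding to 4 decimal places leaves each coordinate within ±5e-05° of the true value.
North–south component: 5e-05° × 111120 = 5.556 m.
Longitude error → 5e-05 × 111120 × cos 80.699° = 5e-05 × 111120 × 0.1616 ≈ 0.897967 m.
The two errors are perpendicular, so the maximum displacement is √(5.556² + 0.897967²) ≈ 5.6281 m.
Converting: 5.6281 m × 3.2808 ft/m ≈ 18.465 ft.

18.5 feet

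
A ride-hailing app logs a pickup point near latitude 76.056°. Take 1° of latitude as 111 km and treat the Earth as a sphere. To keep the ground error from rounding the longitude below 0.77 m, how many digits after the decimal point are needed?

5

At 76.056° one degree of longitude covers 111000 × cos 76.056° ≈ 111000 × 0.2410 ≈ 26748.1 m.
N decimal places → at most half a unit in the last place, 0.5 × 10⁻ᴺ° = 26748.1/2 × 10⁻ᴺ m.
Need 0.5 × 26748.1 × 10⁻ᴺ ≤ 0.77 → 10⁻ᴺ ≤ 5.757e-05, so N ≥ 4.24.
So 5 decimal places suffice (0.134 m); 4 would allow up to 1.34 m.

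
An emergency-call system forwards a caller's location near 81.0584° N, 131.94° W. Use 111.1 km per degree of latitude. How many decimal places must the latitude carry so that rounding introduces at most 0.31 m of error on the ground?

6 decimal places

One degree of latitude covers 111100 m.
With N decimal places the half-ulp bound is 0.5·10⁻ᴺ°, or 0.5·10⁻ᴺ × 111100 m on the ground.
Need 0.5 × 111100 × 10⁻ᴺ ≤ 0.31 → 10⁻ᴺ ≤ 5.581e-06, so N ≥ 5.25.
At 5 places the error can reach 0.555 m, but 6 places keeps it to 0.0555 m.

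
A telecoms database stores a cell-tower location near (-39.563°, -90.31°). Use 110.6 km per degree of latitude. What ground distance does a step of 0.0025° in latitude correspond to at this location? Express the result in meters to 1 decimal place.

Along a meridian 0.0025° is 0.0025 × 110600 = 276.5 m.

276.5 meters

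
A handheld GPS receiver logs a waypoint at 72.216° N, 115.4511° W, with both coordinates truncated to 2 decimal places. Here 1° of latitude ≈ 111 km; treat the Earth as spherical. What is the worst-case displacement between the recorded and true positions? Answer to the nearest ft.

Truncating at 2 decimal places can drop up to a full unit in the last place, so each coordinate may be off by as much as 0.01°.
Latitude error → 0.01 × 111000 = 1110 m along the meridian.
Longitude error → 0.01 × 111000 × cos 72.216° = 0.01 × 111000 × 0.3054 ≈ 339.027 m.
Worst case both components are at the extreme and orthogonal: √(1110² + 339.027²) ≈ 1160.62 m.
In feet: 1160.62 m ÷ 0.3048 ≈ 3807.8 ft.

3808 ft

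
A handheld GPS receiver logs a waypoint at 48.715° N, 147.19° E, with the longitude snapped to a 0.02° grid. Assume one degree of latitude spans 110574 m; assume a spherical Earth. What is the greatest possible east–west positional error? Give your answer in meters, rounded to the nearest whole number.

730 meters

With a 0.02° grid the true value lies within half a step, ±0.02°/2 = ±0.01°, of the stored one.
At latitude 48.715° a degree of longitude spans 110574 m × cos 48.715° = 110574 × 0.6598 ≈ 72957.3 m.
East–west error: 0.01° × 72957.3 m/° ≈ 729.573 m.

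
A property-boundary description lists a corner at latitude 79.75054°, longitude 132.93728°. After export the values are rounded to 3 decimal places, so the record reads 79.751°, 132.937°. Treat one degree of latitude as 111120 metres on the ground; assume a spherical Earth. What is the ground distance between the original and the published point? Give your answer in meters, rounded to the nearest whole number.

51 meters

Δlat = 79.75054 − 79.751 = -0.00046°; Δlon = 132.93728 − 132.937 = +0.00028°.
N–S: -0.00046° × 111120 m/° = -51.1152 m.
E–W at 79.751°: 0.00028° × 111120 × cos 79.751° = 0.00028 × 111120 × 0.1779 ≈ 5.53593 m.
Combined displacement = (51.1152² + 5.53593²)^½ ≈ 51.4141 m.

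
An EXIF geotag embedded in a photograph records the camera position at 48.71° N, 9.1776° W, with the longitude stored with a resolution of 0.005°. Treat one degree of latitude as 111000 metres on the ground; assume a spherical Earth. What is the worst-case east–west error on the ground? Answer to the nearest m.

With a 0.005° grid the true value lies within half a step, ±0.005°/2 = ±0.0025°, of the stored one.
Parallels shrink by cos φ, so at 48.71° a degree of longitude is 111000 × 0.6599 ≈ 73245.6 m.
East–west error: 0.0025° × 73245.6 m/° ≈ 183.114 m.

183 m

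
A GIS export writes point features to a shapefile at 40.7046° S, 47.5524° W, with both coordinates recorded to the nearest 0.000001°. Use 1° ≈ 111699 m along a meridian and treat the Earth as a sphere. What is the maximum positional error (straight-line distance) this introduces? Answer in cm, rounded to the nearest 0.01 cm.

7.01 cm

Rounding to 6 decimal places leaves each coordinate within ±5e-07° of the true value.
Latitude error → 5e-07 × 111699 = 0.0558495 m along the meridian.
Longitude error → 5e-07 × 111699 × cos 40.7046° = 5e-07 × 111699 × 0.7581 ≈ 0.0423385 m.
Worst case both components are at the extreme and orthogonal: √(0.0558495² + 0.0423385²) ≈ 0.0700836 m.
That is 0.0700836 m = 7.0084 cm.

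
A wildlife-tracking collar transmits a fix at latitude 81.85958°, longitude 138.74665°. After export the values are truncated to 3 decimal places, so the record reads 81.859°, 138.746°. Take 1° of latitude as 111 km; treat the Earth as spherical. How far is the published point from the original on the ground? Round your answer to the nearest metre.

65 metres

Δlat = 81.85958 − 81.859 = +0.00058°; Δlon = 138.74665 − 138.746 = +0.00065°.
North–south shift: 0.00058 × 111000 = 64.38 m.
E–W at 81.859°: 0.00065° × 111000 × cos 81.859° = 0.00065 × 111000 × 0.1416 ≈ 10.2171 m.
Distance: √(64.38² + 10.2171²) ≈ 65.1857 m.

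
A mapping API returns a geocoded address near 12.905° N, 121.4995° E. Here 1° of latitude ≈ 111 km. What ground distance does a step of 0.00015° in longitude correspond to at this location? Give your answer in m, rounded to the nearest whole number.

One degree of longitude here spans 111000 × cos 12.905° = 111000 × 0.9747 ≈ 108196 m; 0.00015° of that is 16.2294 m.

16 m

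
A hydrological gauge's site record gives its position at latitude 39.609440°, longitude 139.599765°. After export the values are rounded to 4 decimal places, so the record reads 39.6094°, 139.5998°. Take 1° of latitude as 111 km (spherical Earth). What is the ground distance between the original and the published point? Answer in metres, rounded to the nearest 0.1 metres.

Δlat = 39.609440 − 39.6094 = +0.000040°; Δlon = 139.599765 − 139.5998 = -0.000035°.
North–south shift: 0.000040 × 111000 = 4.44 m.
East–west at this latitude: -0.000035° × 111000 × cos 39.6094° ≈ -0.000035 × 85515.4 = -2.99304 m.
Distance: √(4.44² + 2.99304²) ≈ 5.35461 m.

5.4 metres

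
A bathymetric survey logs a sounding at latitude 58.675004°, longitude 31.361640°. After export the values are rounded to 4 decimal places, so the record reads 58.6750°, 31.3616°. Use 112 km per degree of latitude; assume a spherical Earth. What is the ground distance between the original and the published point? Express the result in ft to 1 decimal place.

7.8 ft

The latitude changed by +0.000004° and the longitude by +0.000040°.
North–south shift: 0.000004 × 112000 = 0.448 m.
East–west at this latitude: 0.000040° × 112000 × cos 58.675° ≈ 0.000040 × 58227.9 = 2.32912 m.
Hypotenuse of the two orthogonal shifts: √(0.448² + 2.32912²) = 2.37181 m.
Converting: 2.37181 m × 3.2808 ft/m ≈ 7.7815 ft.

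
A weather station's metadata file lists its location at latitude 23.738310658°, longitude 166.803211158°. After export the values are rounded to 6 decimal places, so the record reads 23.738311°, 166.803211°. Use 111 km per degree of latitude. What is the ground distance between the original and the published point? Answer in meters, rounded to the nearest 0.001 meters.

0.041 meters

Δlat = 23.738310658 − 23.738311 = -0.000000342°; Δlon = 166.803211158 − 166.803211 = +0.000000158°.
N–S: -0.000000342° × 111000 m/° = -0.037962 m.
E–W at 23.7383°: 0.000000158° × 111000 × cos 23.7383° = 0.000000158 × 111000 × 0.9154 ≈ 0.0160542 m.
Distance: √(0.037962² + 0.0160542²) ≈ 0.0412171 m.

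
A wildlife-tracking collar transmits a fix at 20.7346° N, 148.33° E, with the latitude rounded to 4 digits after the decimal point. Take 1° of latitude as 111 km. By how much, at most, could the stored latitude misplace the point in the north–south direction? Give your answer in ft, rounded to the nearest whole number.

Rounding to 4 decimal places leaves the latitude within ±5e-05° of the true value.
So the N–S error is at most 5e-05 × 111000 = 5.55 m.
In feet: 5.55 m ÷ 0.3048 ≈ 18.209 ft.

18 ft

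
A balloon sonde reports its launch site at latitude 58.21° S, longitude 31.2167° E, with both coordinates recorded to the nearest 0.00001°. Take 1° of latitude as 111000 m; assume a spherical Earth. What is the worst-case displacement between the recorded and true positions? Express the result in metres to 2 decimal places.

Rounding to 5 decimal places leaves each coordinate within ±5e-06° of the true value.
Latitude error → 5e-06 × 111000 = 0.555 m along the meridian.
E–W at 58.21°: 5e-06° × 111000 × cos 58.21° = 5e-06 × 111000 × 0.5268 ≈ 0.292378 m.
Worst case both components are at the extreme and orthogonal: √(0.555² + 0.292378²) ≈ 0.627304 m.

0.63 metres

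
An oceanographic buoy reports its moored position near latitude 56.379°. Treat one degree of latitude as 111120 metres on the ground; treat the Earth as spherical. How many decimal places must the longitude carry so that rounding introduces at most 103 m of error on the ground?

At 56.379° one degree of longitude covers 111120 × cos 56.379° ≈ 111120 × 0.5537 ≈ 61526.8 m.
N decimal places → at most half a unit in the last place, 0.5 × 10⁻ᴺ° = 61526.8/2 × 10⁻ᴺ m.
Setting 30763.4 × 10⁻ᴺ ≤ 103 gives 10ᴺ ≥ 298.7, i.e. N ≥ 2.48.
So 3 decimal places suffice (30.8 m); 2 would allow up to 308 m.

3 decimal places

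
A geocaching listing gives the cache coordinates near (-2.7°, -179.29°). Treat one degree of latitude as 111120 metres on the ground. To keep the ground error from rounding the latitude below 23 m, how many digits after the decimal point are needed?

One degree of latitude covers 111120 m.
Rounding to N decimal places gives at most 0.5 × 10⁻ᴺ degrees of error, i.e. 0.5 × 10⁻ᴺ × 111120 m.
Setting 55560 × 10⁻ᴺ ≤ 23 gives 10ᴺ ≥ 2416, i.e. N ≥ 3.38.
At 3 places the error can reach 55.6 m, but 4 places keeps it to 5.56 m.

4 decimal places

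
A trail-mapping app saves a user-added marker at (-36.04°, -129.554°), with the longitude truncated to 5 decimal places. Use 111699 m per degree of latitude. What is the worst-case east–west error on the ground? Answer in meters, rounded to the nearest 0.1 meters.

Truncating at 5 decimal places can drop up to a full unit in the last place, so the longitude may be off by as much as 1e-05°.
At latitude 36.04° a degree of longitude spans 111699 m × cos 36.04° = 111699 × 0.8086 ≈ 90320.5 m.
East–west error: 1e-05° × 90320.5 m/° ≈ 0.903205 m.

0.9 meters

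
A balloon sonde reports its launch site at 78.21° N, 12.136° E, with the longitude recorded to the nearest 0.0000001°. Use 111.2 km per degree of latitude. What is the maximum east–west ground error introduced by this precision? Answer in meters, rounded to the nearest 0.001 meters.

0.001 meters

Rounding to 7 decimal places leaves the longitude within ±5e-08° of the true value.
Parallels shrink by cos φ, so at 78.21° a degree of longitude is 111200 × 0.2043 ≈ 22721 m.
So at most 5e-08° × 22721 ≈ 0.00113605 m east–west.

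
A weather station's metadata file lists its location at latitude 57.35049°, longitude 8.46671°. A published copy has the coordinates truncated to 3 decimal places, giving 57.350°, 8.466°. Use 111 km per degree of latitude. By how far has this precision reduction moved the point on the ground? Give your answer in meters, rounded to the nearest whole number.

69 meters

The latitude changed by +0.00049° and the longitude by +0.00071°.
N–S: 0.00049° × 111000 m/° = 54.39 m.
E–W at 57.35°: 0.00071° × 111000 × cos 57.35° = 0.00071 × 111000 × 0.5395 ≈ 42.5184 m.
Hypotenuse of the two orthogonal shifts: √(54.39² + 42.5184²) = 69.0369 m.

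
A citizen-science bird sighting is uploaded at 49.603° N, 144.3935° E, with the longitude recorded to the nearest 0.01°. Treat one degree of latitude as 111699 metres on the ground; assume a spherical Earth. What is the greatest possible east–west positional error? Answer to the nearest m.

Rounding to 2 decimal places leaves the longitude within ±0.005° of the true value.
Parallels shrink by cos φ, so at 49.603° a degree of longitude is 111699 × 0.6481 ≈ 72389.9 m.
East–west error: 0.005° × 72389.9 m/° ≈ 361.949 m.

362 m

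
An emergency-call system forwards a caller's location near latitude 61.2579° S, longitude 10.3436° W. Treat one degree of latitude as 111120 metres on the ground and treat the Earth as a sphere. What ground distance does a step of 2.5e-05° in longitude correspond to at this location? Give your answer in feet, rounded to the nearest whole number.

4 feet

At 61.2579° a degree of longitude is 111120 × cos 61.2579° ≈ 53434 m, so 2.5e-05° corresponds to 1.33585 m.
In feet: 1.33585 m ÷ 0.3048 ≈ 4.3827 ft.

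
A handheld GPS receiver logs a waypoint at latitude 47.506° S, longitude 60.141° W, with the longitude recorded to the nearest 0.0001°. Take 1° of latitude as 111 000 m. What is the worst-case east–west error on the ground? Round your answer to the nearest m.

Rounding to 4 decimal places leaves the longitude within ±5e-05° of the true value.
One degree of longitude at 47.506° is 111000 × cos 47.506° ≈ 111000 × 0.6755 = 74981.9 m.
So at most 5e-05° × 74981.9 ≈ 3.7491 m east–west.

4 m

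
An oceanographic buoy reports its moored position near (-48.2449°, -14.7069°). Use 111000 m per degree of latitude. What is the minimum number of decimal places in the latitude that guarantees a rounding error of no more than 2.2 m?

One degree of latitude covers 111000 m.
Rounding to N decimal places gives at most 0.5 × 10⁻ᴺ degrees of error, i.e. 0.5 × 10⁻ᴺ × 111000 m.
Setting 55500 × 10⁻ᴺ ≤ 2.2 gives 10ᴺ ≥ 2.523e+04, i.e. N ≥ 4.40.
At 4 places the error can reach 5.55 m, but 5 places keeps it to 0.555 m.

5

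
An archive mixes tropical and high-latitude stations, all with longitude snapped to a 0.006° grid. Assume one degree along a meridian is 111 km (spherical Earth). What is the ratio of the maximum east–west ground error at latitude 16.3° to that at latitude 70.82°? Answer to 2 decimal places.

2.92

With a 0.006° grid the true value lies within half a step, ±0.006°/2 = ±0.003°, of the stored one.
At 16.3°: 0.003° × 111000 × cos 16.3° = 0.003 × 111000 × 0.9598 ≈ 319.62 m.
At 70.82°: 0.003° × 111000 × cos 70.82° = 0.003 × 111000 × 0.3285 ≈ 109.4 m.
The ratio reduces to cos 16.3° / cos 70.82° = 0.9598/0.3285 ≈ 2.9215.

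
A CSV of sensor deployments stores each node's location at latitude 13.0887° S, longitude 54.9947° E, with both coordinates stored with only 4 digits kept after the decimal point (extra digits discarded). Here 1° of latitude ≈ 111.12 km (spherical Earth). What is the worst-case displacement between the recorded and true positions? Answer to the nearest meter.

Truncating at 4 decimal places can drop up to a full unit in the last place, so each coordinate may be off by as much as 0.0001°.
N–S: 0.0001° × 111120 m/° = 11.112 m.
East–west component at 13.0887°: 0.0001° × 111120 × cos 13.0887° ≈ 0.0001 × 108233 ≈ 10.8233 m.
The two errors are perpendicular, so the maximum displacement is √(11.112² + 10.8233²) ≈ 15.512 m.

16 meters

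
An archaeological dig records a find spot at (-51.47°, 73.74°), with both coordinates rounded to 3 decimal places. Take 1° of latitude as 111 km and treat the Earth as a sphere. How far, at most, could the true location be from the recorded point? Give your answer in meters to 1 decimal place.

65.4 meters

Rounding to 3 decimal places leaves each coordinate within ±0.0005° of the true value.
North–south component: 0.0005° × 111000 = 55.5 m.
East–west component at 51.47°: 0.0005° × 111000 × cos 51.47° ≈ 0.0005 × 69144.6 ≈ 34.5723 m.
Combining orthogonally: (55.5² + 34.5723²)^½ ≈ 65.3873 m.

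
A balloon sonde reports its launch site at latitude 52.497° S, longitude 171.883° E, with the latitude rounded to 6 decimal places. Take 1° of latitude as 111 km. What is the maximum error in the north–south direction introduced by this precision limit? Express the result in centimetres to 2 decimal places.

Rounding to 6 decimal places leaves the latitude within ±5e-07° of the true value.
Along the meridian that is 5e-07° × 111000 m/° = 0.0555 m.
That is 0.0555 m = 5.55 cm.

5.55 centimetres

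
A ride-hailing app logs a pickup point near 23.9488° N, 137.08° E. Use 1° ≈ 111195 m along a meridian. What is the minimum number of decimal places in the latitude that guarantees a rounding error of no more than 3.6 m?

One degree of latitude covers 111195 m.
With N decimal places the half-ulp bound is 0.5·10⁻ᴺ°, or 0.5·10⁻ᴺ × 111195 m on the ground.
Need 0.5 × 111195 × 10⁻ᴺ ≤ 3.6 → 10⁻ᴺ ≤ 6.475e-05, so N ≥ 4.19.
So 5 decimal places suffice (0.556 m); 4 would allow up to 5.56 m.

5 decimal places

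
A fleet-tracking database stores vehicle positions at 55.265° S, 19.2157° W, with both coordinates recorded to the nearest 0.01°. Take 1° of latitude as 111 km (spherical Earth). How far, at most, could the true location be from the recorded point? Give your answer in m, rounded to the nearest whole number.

639 m

Rounding to 2 decimal places leaves each coordinate within ±0.005° of the true value.
N–S: 0.005° × 111000 m/° = 555 m.
E–W at 55.265°: 0.005° × 111000 × cos 55.265° = 0.005 × 111000 × 0.5698 ≈ 316.229 m.
Combining orthogonally: (555² + 316.229²)^½ ≈ 638.769 m.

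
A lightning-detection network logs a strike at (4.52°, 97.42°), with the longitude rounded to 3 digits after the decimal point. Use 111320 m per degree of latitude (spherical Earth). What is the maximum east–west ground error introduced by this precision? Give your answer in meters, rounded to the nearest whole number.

Rounding to 3 decimal places leaves the longitude within ±0.0005° of the true value.
One degree of longitude at 4.52° is 111320 × cos 4.52° ≈ 111320 × 0.9969 = 110974 m.
So at most 0.0005° × 110974 ≈ 55.4869 m east–west.

55 meters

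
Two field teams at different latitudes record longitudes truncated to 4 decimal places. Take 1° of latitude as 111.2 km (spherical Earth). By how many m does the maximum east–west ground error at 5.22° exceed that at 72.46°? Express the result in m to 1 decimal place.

Truncating at 4 decimal places can drop up to a full unit in the last place, so the longitude may be off by as much as 0.0001°.
At 5.22°: 0.0001° × 111200 × cos 5.22° = 0.0001 × 111200 × 0.9959 ≈ 11.074 m.
At 72.46°: 0.0001° × 111200 × cos 72.46° = 0.0001 × 111200 × 0.3014 ≈ 3.3513 m.
So the lower-latitude error exceeds the higher by 11.074 − 3.3513 = 7.7226 m.

7.7 m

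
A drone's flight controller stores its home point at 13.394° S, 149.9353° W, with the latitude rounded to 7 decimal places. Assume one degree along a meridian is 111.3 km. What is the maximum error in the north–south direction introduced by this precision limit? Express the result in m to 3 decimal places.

Rounding to 7 decimal places leaves the latitude within ±5e-08° of the true value.
So the N–S error is at most 5e-08 × 111300 = 0.005565 m.

0.006 m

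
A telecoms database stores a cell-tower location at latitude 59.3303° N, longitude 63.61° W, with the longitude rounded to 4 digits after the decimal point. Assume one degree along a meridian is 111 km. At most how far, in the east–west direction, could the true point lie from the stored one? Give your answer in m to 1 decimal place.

Rounding to 4 decimal places leaves the longitude within ±5e-05° of the true value.
One degree of longitude at 59.3303° is 111000 × cos 59.3303° ≈ 111000 × 0.5101 = 56619.8 m.
East–west error: 5e-05° × 56619.8 m/° ≈ 2.83099 m.

2.8 m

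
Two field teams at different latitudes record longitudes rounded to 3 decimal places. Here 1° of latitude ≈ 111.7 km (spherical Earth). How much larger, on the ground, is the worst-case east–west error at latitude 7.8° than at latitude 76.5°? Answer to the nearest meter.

Rounding to 3 decimal places leaves the longitude within ±0.0005° of the true value.
At 7.8°: 0.0005° × 111700 × cos 7.8° = 0.0005 × 111700 × 0.9907 ≈ 55.333 m.
Error at 76.5° = 0.0005° × 111700 × cos 76.5° ≈ 55.85 × 0.2334 = 13.038 m.
Difference: 55.333 − 13.038 = 42.295 m.

42 meters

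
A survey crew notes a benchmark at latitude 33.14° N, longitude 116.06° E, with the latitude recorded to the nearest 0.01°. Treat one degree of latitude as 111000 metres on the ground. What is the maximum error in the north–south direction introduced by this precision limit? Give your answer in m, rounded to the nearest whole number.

555 m

Rounding to 2 decimal places leaves the latitude within ±0.005° of the true value.
So the N–S error is at most 0.005 × 111000 = 555 m.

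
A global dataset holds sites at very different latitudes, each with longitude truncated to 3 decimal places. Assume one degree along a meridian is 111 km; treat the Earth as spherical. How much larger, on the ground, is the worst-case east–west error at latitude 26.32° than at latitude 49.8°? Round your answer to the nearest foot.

Truncating at 3 decimal places can drop up to a full unit in the last place, so the longitude may be off by as much as 0.001°.
Error at 26.32° = 0.001° × 111000 × cos 26.32° ≈ 111 × 0.8963 = 99.493 m.
At 49.8°: 0.001° × 111000 × cos 49.8° = 0.001 × 111000 × 0.6455 ≈ 71.646 m.
So the lower-latitude error exceeds the higher by 99.493 − 71.646 = 27.847 m.
Converting: 27.847 m × 3.2808 ft/m ≈ 91.362 ft.

91 feet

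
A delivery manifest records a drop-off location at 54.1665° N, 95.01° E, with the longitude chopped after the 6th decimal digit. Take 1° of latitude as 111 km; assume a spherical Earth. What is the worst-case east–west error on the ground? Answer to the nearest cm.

Truncating at 6 decimal places can drop up to a full unit in the last place, so the longitude may be off by as much as 1e-06°.
At latitude 54.1665° a degree of longitude spans 111000 m × cos 54.1665° = 111000 × 0.5854 ≈ 64982.9 m.
Maximum E–W displacement: 1e-06 × 64982.9 = 0.0649829 m.
That is 0.0649829 m = 6.4983 cm.

6 cm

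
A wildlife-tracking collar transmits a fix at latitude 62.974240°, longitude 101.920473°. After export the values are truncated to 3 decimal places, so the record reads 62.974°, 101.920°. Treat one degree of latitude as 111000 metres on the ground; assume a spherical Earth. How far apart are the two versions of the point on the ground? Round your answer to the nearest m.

Δlat = 62.974240 − 62.974 = +0.000240°; Δlon = 101.920473 − 101.920 = +0.000473°.
N–S: 0.000240° × 111000 m/° = 26.64 m.
East–west at this latitude: 0.000473° × 111000 × cos 62.974° ≈ 0.000473 × 50437.8 = 23.8571 m.
Hypotenuse of the two orthogonal shifts: √(26.64² + 23.8571²) = 35.761 m.

36 m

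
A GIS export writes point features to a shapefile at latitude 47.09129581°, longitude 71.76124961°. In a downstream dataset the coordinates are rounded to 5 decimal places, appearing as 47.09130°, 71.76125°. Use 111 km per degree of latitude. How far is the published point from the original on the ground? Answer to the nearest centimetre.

The latitude changed by -0.00000419° and the longitude by -0.00000039°.
North–south shift: -0.00000419 × 111000 = -0.46509 m.
East–west at this latitude: -0.00000039° × 111000 × cos 47.0913° ≈ -0.00000039 × 75572.4 = -0.0294732 m.
Combined displacement = (0.46509² + 0.0294732²)^½ ≈ 0.466023 m.
That is 0.466023 m = 46.602 cm.

47 centimetres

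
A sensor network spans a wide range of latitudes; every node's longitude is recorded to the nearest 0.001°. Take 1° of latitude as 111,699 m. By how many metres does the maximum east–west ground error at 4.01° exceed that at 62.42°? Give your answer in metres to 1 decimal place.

Rounding to 3 decimal places leaves the longitude within ±0.0005° of the true value.
Error at 4.01° = 0.0005° × 111699 × cos 4.01° ≈ 55.849 × 0.9976 = 55.713 m.
At 62.42°: 0.0005° × 111699 × cos 62.42° = 0.0005 × 111699 × 0.4630 ≈ 25.858 m.
Difference: 55.713 − 25.858 = 29.855 m.

29.9 metres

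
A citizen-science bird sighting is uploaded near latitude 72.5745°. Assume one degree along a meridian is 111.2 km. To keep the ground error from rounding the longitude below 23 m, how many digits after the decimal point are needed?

3 decimal places

At 72.5745° one degree of longitude covers 111200 × cos 72.5745° ≈ 111200 × 0.2995 ≈ 33300.6 m.
Rounding to N decimal places gives at most 0.5 × 10⁻ᴺ degrees of error, i.e. 0.5 × 10⁻ᴺ × 33300.6 m.
Setting 16650.3 × 10⁻ᴺ ≤ 23 gives 10ᴺ ≥ 723.9, i.e. N ≥ 2.86.
N = 2 would give 167 m (too coarse); N = 3 gives 16.7 m ≤ 23 m.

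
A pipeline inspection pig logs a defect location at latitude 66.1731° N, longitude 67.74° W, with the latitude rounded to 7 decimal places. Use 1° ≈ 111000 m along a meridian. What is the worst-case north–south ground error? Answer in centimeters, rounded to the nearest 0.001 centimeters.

Rounding to 7 decimal places leaves the latitude within ±5e-08° of the true value.
Along the meridian that is 5e-08° × 111000 m/° = 0.00555 m.
That is 0.00555 m = 0.555 cm.

0.555 centimeters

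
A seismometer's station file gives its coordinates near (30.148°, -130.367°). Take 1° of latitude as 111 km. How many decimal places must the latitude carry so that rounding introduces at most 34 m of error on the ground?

One degree of latitude covers 111000 m.
N decimal places → at most half a unit in the last place, 0.5 × 10⁻ᴺ° = 111000/2 × 10⁻ᴺ m.
Setting 55500 × 10⁻ᴺ ≤ 34 gives 10ᴺ ≥ 1632, i.e. N ≥ 3.21.
N = 3 would give 55.5 m (too coarse); N = 4 gives 5.55 m ≤ 34 m.

4 decimal places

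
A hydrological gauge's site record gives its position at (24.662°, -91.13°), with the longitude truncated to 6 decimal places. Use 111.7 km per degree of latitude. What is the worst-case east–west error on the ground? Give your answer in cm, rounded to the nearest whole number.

10 cm

Truncating at 6 decimal places can drop up to a full unit in the last place, so the longitude may be off by as much as 1e-06°.
One degree of longitude at 24.662° is 111700 × cos 24.662° ≈ 111700 × 0.9088 = 101511 m.
Maximum E–W displacement: 1e-06 × 101511 = 0.101511 m.
That is 0.101511 m = 10.151 cm.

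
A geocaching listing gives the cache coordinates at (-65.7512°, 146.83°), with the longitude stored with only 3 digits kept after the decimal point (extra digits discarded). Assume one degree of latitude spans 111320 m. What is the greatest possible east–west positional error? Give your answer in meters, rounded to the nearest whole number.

Truncating at 3 decimal places can drop up to a full unit in the last place, so the longitude may be off by as much as 0.001°.
At latitude 65.7512° a degree of longitude spans 111320 m × cos 65.7512° = 111320 × 0.4107 ≈ 45719.1 m.
So at most 0.001° × 45719.1 ≈ 45.7191 m east–west.

46 meters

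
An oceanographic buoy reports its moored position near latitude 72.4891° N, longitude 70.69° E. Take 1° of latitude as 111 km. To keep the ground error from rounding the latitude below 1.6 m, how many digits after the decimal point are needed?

One degree of latitude covers 111000 m.
With N decimal places the half-ulp bound is 0.5·10⁻ᴺ°, or 0.5·10⁻ᴺ × 111000 m on the ground.
Need 0.5 × 111000 × 10⁻ᴺ ≤ 1.6 → 10⁻ᴺ ≤ 2.883e-05, so N ≥ 4.54.
At 4 places the error can reach 5.55 m, but 5 places keeps it to 0.555 m.

5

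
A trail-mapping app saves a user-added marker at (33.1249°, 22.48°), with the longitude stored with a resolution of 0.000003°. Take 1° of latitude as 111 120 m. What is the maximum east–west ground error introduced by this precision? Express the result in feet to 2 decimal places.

0.46 feet

With a 0.000003° grid the true value lies within half a step, ±0.000003°/2 = ±1.5e-06°, of the stored one.
At latitude 33.1249° a degree of longitude spans 111120 m × cos 33.1249° = 111120 × 0.8375 ≈ 93060.9 m.
Maximum E–W displacement: 1.5e-06 × 93060.9 = 0.139591 m.
In feet: 0.139591 m ÷ 0.3048 ≈ 0.45798 ft.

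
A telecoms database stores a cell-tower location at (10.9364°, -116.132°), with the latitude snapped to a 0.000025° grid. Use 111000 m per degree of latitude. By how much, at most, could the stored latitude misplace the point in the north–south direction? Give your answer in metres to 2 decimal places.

1.39 metres

With a 0.000025° grid the true value lies within half a step, ±0.000025°/2 = ±1.25e-05°, of the stored one.
So the N–S error is at most 1.25e-05 × 111000 = 1.3875 m.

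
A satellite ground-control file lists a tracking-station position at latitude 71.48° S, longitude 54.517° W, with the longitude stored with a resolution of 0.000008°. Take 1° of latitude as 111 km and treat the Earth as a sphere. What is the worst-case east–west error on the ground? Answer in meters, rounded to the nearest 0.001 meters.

0.141 meters

With a 0.000008° grid the true value lies within half a step, ±0.000008°/2 = ±4e-06°, of the stored one.
At latitude 71.48° a degree of longitude spans 111000 m × cos 71.48° = 111000 × 0.3176 ≈ 35257.6 m.
So at most 4e-06° × 35257.6 ≈ 0.14103 m east–west.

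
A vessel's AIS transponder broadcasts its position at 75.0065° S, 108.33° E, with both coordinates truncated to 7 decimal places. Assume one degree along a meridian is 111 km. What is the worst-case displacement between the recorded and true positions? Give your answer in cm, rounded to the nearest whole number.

Truncating at 7 decimal places can drop up to a full unit in the last place, so each coordinate may be off by as much as 1e-07°.
North–south component: 1e-07° × 111000 = 0.0111 m.
Longitude error → 1e-07 × 111000 × cos 75.0065° = 1e-07 × 111000 × 0.2587 ≈ 0.00287168 m.
Combining orthogonally: (0.0111² + 0.00287168²)^½ ≈ 0.0114654 m.
That is 0.0114654 m = 1.1465 cm.

1 cm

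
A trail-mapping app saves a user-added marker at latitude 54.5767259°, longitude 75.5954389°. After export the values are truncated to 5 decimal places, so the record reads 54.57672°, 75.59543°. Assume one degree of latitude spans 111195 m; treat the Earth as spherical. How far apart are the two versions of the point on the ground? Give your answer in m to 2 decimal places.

The latitude changed by +0.0000059° and the longitude by +0.0000089°.
N–S: 0.0000059° × 111195 m/° = 0.65605 m.
E–W at 54.5767°: 0.0000089° × 111195 × cos 54.5767° = 0.0000089 × 111195 × 0.5796 ≈ 0.573605 m.
Hypotenuse of the two orthogonal shifts: √(0.65605² + 0.573605²) = 0.87145 m.

0.87 m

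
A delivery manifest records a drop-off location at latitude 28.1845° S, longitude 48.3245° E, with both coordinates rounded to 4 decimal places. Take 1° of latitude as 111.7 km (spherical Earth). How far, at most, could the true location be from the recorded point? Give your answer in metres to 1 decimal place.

7.4 metres

Rounding to 4 decimal places leaves each coordinate within ±5e-05° of the true value.
North–south component: 5e-05° × 111700 = 5.585 m.
East–west component at 28.1845°: 5e-05° × 111700 × cos 28.1845° ≈ 5e-05 × 98455.9 ≈ 4.92279 m.
Combining orthogonally: (5.585² + 4.92279²)^½ ≈ 7.44487 m.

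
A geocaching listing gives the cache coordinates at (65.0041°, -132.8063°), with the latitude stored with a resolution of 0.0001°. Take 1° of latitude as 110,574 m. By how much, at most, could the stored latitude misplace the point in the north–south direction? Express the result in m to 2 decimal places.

With a 0.0001° grid the true value lies within half a step, ±0.0001°/2 = ±5e-05°, of the stored one.
Along the meridian that is 5e-05° × 110574 m/° = 5.5287 m.

5.53 m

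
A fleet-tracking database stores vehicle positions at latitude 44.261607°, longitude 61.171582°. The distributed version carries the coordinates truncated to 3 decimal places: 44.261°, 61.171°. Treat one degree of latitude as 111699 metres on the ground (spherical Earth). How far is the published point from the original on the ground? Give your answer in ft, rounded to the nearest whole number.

The latitude changed by +0.000607° and the longitude by +0.000582°.
North–south shift: 0.000607 × 111699 = 67.8013 m.
E–W at 44.261°: 0.000582° × 111699 × cos 44.261° = 0.000582 × 111699 × 0.7162 ≈ 46.5572 m.
Combined displacement = (67.8013² + 46.5572²)^½ ≈ 82.2471 m.
Converting: 82.2471 m × 3.2808 ft/m ≈ 269.84 ft.

270 ft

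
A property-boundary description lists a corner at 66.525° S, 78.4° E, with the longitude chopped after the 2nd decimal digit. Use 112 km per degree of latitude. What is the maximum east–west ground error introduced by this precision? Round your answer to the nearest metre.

Truncating at 2 decimal places can drop up to a full unit in the last place, so the longitude may be off by as much as 0.01°.
Parallels shrink by cos φ, so at 66.525° a degree of longitude is 112000 × 0.3983 ≈ 44615.1 m.
East–west error: 0.01° × 44615.1 m/° ≈ 446.151 m.

446 metres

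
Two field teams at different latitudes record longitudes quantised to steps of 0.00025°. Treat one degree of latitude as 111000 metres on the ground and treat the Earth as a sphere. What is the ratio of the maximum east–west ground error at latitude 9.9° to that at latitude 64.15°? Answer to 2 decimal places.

With a 0.00025° grid the true value lies within half a step, ±0.00025°/2 = ±0.000125°, of the stored one.
At 9.9°: 0.000125° × 111000 × cos 9.9° = 0.000125 × 111000 × 0.9851 ≈ 13.668 m.
Error at 64.15° = 0.000125° × 111000 × cos 64.15° ≈ 13.875 × 0.4360 = 6.0497 m.
Ratio: 13.668 / 6.0497 = cos 9.9° / cos 64.15° ≈ 2.2593.

2.26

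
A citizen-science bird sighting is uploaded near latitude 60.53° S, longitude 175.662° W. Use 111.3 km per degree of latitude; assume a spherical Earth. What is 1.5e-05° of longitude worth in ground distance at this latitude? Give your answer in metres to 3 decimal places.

0.821 metres

At 60.53° a degree of longitude is 111300 × cos 60.53° ≈ 54756 m, so 1.5e-05° corresponds to 0.82134 m.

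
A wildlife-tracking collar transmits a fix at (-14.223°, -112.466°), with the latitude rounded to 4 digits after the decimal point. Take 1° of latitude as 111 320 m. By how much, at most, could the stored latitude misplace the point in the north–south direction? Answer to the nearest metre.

Rounding to 4 decimal places leaves the latitude within ±5e-05° of the true value.
Along the meridian that is 5e-05° × 111320 m/° = 5.566 m.

6 metres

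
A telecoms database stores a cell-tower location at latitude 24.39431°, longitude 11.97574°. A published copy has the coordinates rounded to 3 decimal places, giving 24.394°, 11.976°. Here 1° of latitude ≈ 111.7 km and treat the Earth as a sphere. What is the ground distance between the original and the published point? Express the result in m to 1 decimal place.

43.6 m

Δlat = 24.39431 − 24.394 = +0.00031°; Δlon = 11.97574 − 11.976 = -0.00026°.
N–S: 0.00031° × 111700 m/° = 34.627 m.
E–W at 24.394°: -0.00026° × 111700 × cos 24.394° = -0.00026 × 111700 × 0.9107 ≈ -26.4493 m.
Combined displacement = (34.627² + 26.4493²)^½ ≈ 43.5729 m.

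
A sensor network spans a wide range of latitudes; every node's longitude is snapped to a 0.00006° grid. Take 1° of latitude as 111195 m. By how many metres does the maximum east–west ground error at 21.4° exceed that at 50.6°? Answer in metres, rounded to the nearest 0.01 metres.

0.99 metres

With a 0.00006° grid the true value lies within half a step, ±0.00006°/2 = ±3e-05°, of the stored one.
At 21.4°: 3e-05° × 111195 × cos 21.4° = 3e-05 × 111195 × 0.9311 ≈ 3.1059 m.
Error at 50.6° = 3e-05° × 111195 × cos 50.6° ≈ 3.3359 × 0.6347 = 2.1174 m.
Difference: 3.1059 − 2.1174 = 0.9885 m.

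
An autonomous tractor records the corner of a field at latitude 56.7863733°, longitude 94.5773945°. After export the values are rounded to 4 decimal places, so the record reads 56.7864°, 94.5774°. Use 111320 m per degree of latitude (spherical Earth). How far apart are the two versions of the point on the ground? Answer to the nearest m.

The latitude changed by -0.0000267° and the longitude by -0.0000055°.
North–south shift: -0.0000267 × 111320 = -2.97224 m.
East–west at this latitude: -0.0000055° × 111320 × cos 56.7864° ≈ -0.0000055 × 60976.8 = -0.335373 m.
Combined displacement = (2.97224² + 0.335373²)^½ ≈ 2.99111 m.

3 m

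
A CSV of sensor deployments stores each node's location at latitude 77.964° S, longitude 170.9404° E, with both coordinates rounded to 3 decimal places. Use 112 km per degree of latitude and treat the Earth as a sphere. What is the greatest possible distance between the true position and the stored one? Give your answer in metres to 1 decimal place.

Rounding to 3 decimal places leaves each coordinate within ±0.0005° of the true value.
Latitude error → 0.0005 × 112000 = 56 m along the meridian.
E–W at 77.964°: 0.0005° × 112000 × cos 77.964° = 0.0005 × 112000 × 0.2085 ≈ 11.6775 m.
The two errors are perpendicular, so the maximum displacement is √(56² + 11.6775²) ≈ 57.2046 m.

57.2 metres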